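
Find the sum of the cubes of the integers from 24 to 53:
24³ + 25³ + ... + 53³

Use ∑_{k=1}^{n} k³ = [n(n+1)/2]², then subtract the first 23 terms.
∑_{k=1}^{53} k³ = [53×54/2]² = 1431² = 2047761
∑_{k=1}^{23} k³ = [23×24/2]² = 276² = 76176
∑_{k=24}^{53} k³ = 2047761 - 76176 = 1971585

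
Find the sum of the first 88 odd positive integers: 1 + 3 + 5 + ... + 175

Sum of first n odd numbers = n²
= 88²
= 7744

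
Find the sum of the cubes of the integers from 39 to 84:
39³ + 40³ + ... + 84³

Use ∑_{k=1}^{n} k³ = [n(n+1)/2]², then subtract the first 38 terms.
∑_{k=1}^{84} k³ = [84×85/2]² = 3570² = 12744900
∑_{k=1}^{38} k³ = [38×39/2]² = 741² = 549081
∑_{k=39}^{84} k³ = 12744900 - 549081 = 12195819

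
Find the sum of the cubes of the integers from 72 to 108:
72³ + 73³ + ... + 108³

Use ∑_{k=1}^{n} k³ = [n(n+1)/2]², then subtract the first 71 terms.
∑_{k=1}^{108} k³ = [108×109/2]² = 5886² = 34644996
∑_{k=1}^{71} k³ = [71×72/2]² = 2556² = 6533136
∑_{k=72}^{108} k³ = 34644996 - 6533136 = 28111860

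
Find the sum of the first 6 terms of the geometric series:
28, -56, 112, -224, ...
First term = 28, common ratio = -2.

Sₙ = a(1 - rⁿ) / (1 - r)
S_6 = 28(1 - (-2)^6) / (1 - (-2))
S_6 = 28(1 - 64) / (3)
S_6 = -588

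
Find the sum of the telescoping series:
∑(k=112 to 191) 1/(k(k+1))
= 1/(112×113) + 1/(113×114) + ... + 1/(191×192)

Partial fractions: 1/(k(k+1)) = 1/k - 1/(k+1)
The series telescopes:
= (1/112 - 1/113) + (1/113 - 1/114) + ... + (1/191 - 1/192)
= 1/112 - 1/192
= 5/1344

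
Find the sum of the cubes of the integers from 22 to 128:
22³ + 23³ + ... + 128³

Use ∑_{k=1}^{n} k³ = [n(n+1)/2]², then subtract the first 21 terms.
∑_{k=1}^{128} k³ = [128×129/2]² = 8256² = 68161536
∑_{k=1}^{21} k³ = [21×22/2]² = 231² = 53361
∑_{k=22}^{128} k³ = 68161536 - 53361 = 68108175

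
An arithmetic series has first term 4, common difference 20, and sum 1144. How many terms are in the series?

Using S = n/2 × [2a + (n-1)d]
1144 = n/2 × [2(4) + (n-1)(20)]
1144 = n/2 × [8 + 20n - 20]
2288 = n × [-12 + 20n]
20n² + (-12)n - 2288 = 0
Discriminant: Δ = (-12)² - 4(20)(-2288) = 144 + 183040 = 183184
√Δ = 428
n = [-(-12) + √Δ] / (2·20) = (12 + 428) / 40 = 440 / 40 = 11
(The negative root is discarded since n must be a positive integer.)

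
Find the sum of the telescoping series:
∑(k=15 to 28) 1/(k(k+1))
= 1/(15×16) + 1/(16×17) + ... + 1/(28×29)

Partial fractions: 1/(k(k+1)) = 1/k - 1/(k+1)
The series telescopes:
= (1/15 - 1/16) + (1/16 - 1/17) + ... + (1/28 - 1/29)
= 1/15 - 1/29
= 14/435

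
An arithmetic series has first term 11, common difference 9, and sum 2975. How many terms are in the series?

Using S = n/2 × [2a + (n-1)d]
2975 = n/2 × [2(11) + (n-1)(9)]
2975 = n/2 × [22 + 9n - 9]
5950 = n × [13 + 9n]
9n² + (13)n - 5950 = 0
Discriminant: Δ = (13)² - 4(9)(-5950) = 169 + 214200 = 214369
√Δ = 463
n = [-(13) + √Δ] / (2·9) = (-13 + 463) / 18 = 450 / 18 = 25
(The negative root is discarded since n must be a positive integer.)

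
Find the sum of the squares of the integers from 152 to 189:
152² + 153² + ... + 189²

Use ∑_{k=1}^{n} k² = n(n+1)(2n+1)/6, then subtract the first 151 terms.
∑_{k=1}^{189} k² = 189×190×379/6 = 2268315
∑_{k=1}^{151} k² = 151×152×303/6 = 1159076
∑_{k=152}^{189} k² = 2268315 - 1159076 = 1109239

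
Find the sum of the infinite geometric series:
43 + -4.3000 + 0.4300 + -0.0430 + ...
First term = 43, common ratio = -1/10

For |r| < 1, S = a / (1 - r)
S = 43 / (1 - (-1/10))
S = 43 / (11/10)
S = 430/11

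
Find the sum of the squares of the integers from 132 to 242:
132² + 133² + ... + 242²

Use ∑_{k=1}^{n} k² = n(n+1)(2n+1)/6, then subtract the first 131 terms.
∑_{k=1}^{242} k² = 242×243×485/6 = 4753485
∑_{k=1}^{131} k² = 131×132×263/6 = 757966
∑_{k=132}^{242} k² = 4753485 - 757966 = 3995519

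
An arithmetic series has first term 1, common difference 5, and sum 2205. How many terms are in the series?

Using S = n/2 × [2a + (n-1)d]
2205 = n/2 × [2(1) + (n-1)(5)]
2205 = n/2 × [2 + 5n - 5]
4410 = n × [-3 + 5n]
5n² + (-3)n - 4410 = 0
Discriminant: Δ = (-3)² - 4(5)(-4410) = 9 + 88200 = 88209
√Δ = 297
n = [-(-3) + √Δ] / (2·5) = (3 + 297) / 10 = 300 / 10 = 30
(The negative root is discarded since n must be a positive integer.)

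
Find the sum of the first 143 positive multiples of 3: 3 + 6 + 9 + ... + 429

Factor out 3: = 3(1 + 2 + ... + 143) = 3 × n(n+1)/2
= 3 × 143×144/2
= 3 × 10296
= 30888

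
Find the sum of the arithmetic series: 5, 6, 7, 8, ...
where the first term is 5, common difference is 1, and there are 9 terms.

Sₙ = n/2 × (first + last)
Last term = a + (n-1)d = 5 + (9-1)×1 = 13
S_9 = 9/2 × (5 + 13)
S_9 = 9/2 × 18 = 81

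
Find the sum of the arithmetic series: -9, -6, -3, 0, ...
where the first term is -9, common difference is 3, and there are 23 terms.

Sₙ = n/2 × (first + last)
Last term = a + (n-1)d = -9 + (23-1)×3 = 57
S_23 = 23/2 × (-9 + 57)
S_23 = 23/2 × 48 = 552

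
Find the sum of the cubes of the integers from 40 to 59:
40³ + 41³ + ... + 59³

Use ∑_{k=1}^{n} k³ = [n(n+1)/2]², then subtract the first 39 terms.
∑_{k=1}^{59} k³ = [59×60/2]² = 1770² = 3132900
∑_{k=1}^{39} k³ = [39×40/2]² = 780² = 608400
∑_{k=40}^{59} k³ = 3132900 - 608400 = 2524500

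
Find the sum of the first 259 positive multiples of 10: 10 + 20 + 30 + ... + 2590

Factor out 10: = 10(1 + 2 + ... + 259) = 10 × n(n+1)/2
= 10 × 259×260/2
= 10 × 33670
= 336700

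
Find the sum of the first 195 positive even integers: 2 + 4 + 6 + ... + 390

Sum of first n even numbers = n(n+1)
= 195×196
= 38220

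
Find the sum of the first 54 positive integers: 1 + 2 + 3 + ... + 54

Formula: ∑k = n(n+1)/2
= 54×55/2
= 2970/2
= 1485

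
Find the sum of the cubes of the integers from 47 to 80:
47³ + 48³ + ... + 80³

Use ∑_{k=1}^{n} k³ = [n(n+1)/2]², then subtract the first 46 terms.
∑_{k=1}^{80} k³ = [80×81/2]² = 3240² = 10497600
∑_{k=1}^{46} k³ = [46×47/2]² = 1081² = 1168561
∑_{k=47}^{80} k³ = 10497600 - 1168561 = 9329039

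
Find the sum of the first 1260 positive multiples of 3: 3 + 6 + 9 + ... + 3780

Factor out 3: = 3(1 + 2 + ... + 1260) = 3 × n(n+1)/2
= 3 × 1260×1261/2
= 3 × 794430
= 2383290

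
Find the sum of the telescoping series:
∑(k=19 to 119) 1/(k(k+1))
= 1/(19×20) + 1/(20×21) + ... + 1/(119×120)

Partial fractions: 1/(k(k+1)) = 1/k - 1/(k+1)
The series telescopes:
= (1/19 - 1/20) + (1/20 - 1/21) + ... + (1/119 - 1/120)
= 1/19 - 1/120
= 101/2280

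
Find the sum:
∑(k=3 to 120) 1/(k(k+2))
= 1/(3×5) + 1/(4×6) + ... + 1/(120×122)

Partial fractions: 1/(k(k+2)) = (1/2)[1/k - 1/(k+2)]
Telescoping leaves the first two and last two terms:
= (1/2)[1/3 + 1/4 - 1/121 - 1/122]
= 50209/177144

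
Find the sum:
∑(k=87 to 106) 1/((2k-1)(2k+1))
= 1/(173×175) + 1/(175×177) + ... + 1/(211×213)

Partial fractions: 1/((2k-1)(2k+1)) = (1/2)[1/(2k-1) - 1/(2k+1)]
The series telescopes:
= (1/2)[1/173 - 1/213]
= 20/36849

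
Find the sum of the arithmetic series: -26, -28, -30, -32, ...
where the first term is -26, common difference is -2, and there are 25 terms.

Sₙ = n/2 × (first + last)
Last term = a + (n-1)d = -26 + (25-1)×(-2) = -74
S_25 = 25/2 × (-26 + (-74))
S_25 = 25/2 × (-100) = -1250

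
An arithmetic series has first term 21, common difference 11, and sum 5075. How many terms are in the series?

Using S = n/2 × [2a + (n-1)d]
5075 = n/2 × [2(21) + (n-1)(11)]
5075 = n/2 × [42 + 11n - 11]
10150 = n × [31 + 11n]
11n² + (31)n - 10150 = 0
Discriminant: Δ = (31)² - 4(11)(-10150) = 961 + 446600 = 447561
√Δ = 669
n = [-(31) + √Δ] / (2·11) = (-31 + 669) / 22 = 638 / 22 = 29
(The negative root is discarded since n must be a positive integer.)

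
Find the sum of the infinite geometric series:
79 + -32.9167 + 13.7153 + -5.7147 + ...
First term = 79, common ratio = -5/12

For |r| < 1, S = a / (1 - r)
S = 79 / (1 - (-5/12))
S = 79 / (17/12)
S = 948/17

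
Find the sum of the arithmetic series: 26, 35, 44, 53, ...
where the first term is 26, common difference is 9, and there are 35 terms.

Sₙ = n/2 × (first + last)
Last term = a + (n-1)d = 26 + (35-1)×9 = 332
S_35 = 35/2 × (26 + 332)
S_35 = 35/2 × 358 = 6265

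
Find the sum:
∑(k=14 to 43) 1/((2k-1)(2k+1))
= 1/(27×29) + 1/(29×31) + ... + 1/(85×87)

Partial fractions: 1/((2k-1)(2k+1)) = (1/2)[1/(2k-1) - 1/(2k+1)]
The series telescopes:
= (1/2)[1/27 - 1/87]
= 10/783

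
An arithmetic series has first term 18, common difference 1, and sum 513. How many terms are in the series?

Using S = n/2 × [2a + (n-1)d]
513 = n/2 × [2(18) + (n-1)(1)]
513 = n/2 × [36 + 1n - 1]
1026 = n × [35 + 1n]
1n² + (35)n - 1026 = 0
Discriminant: Δ = (35)² - 4(1)(-1026) = 1225 + 4104 = 5329
√Δ = 73
n = [-(35) + √Δ] / (2·1) = (-35 + 73) / 2 = 38 / 2 = 19
(The negative root is discarded since n must be a positive integer.)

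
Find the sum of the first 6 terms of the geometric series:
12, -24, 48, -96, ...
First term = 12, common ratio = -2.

Sₙ = a(1 - rⁿ) / (1 - r)
S_6 = 12(1 - (-2)^6) / (1 - (-2))
S_6 = 12(1 - 64) / (3)
S_6 = -252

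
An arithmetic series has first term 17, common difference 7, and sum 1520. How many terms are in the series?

Using S = n/2 × [2a + (n-1)d]
1520 = n/2 × [2(17) + (n-1)(7)]
1520 = n/2 × [34 + 7n - 7]
3040 = n × [27 + 7n]
7n² + (27)n - 3040 = 0
Discriminant: Δ = (27)² - 4(7)(-3040) = 729 + 85120 = 85849
√Δ = 293
n = [-(27) + √Δ] / (2·7) = (-27 + 293) / 14 = 266 / 14 = 19
(The negative root is discarded since n must be a positive integer.)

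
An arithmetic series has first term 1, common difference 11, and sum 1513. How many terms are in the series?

Using S = n/2 × [2a + (n-1)d]
1513 = n/2 × [2(1) + (n-1)(11)]
1513 = n/2 × [2 + 11n - 11]
3026 = n × [-9 + 11n]
11n² + (-9)n - 3026 = 0
Discriminant: Δ = (-9)² - 4(11)(-3026) = 81 + 133144 = 133225
√Δ = 365
n = [-(-9) + √Δ] / (2·11) = (9 + 365) / 22 = 374 / 22 = 17
(The negative root is discarded since n must be a positive integer.)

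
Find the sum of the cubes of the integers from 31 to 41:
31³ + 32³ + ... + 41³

Use ∑_{k=1}^{n} k³ = [n(n+1)/2]², then subtract the first 30 terms.
∑_{k=1}^{41} k³ = [41×42/2]² = 861² = 741321
∑_{k=1}^{30} k³ = [30×31/2]² = 465² = 216225
∑_{k=31}^{41} k³ = 741321 - 216225 = 525096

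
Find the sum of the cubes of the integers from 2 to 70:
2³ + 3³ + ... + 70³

Use ∑_{k=1}^{n} k³ = [n(n+1)/2]², then subtract the first 1 terms.
∑_{k=1}^{70} k³ = [70×71/2]² = 2485² = 6175225
∑_{k=1}^{1} k³ = [1×2/2]² = 1² = 1
∑_{k=2}^{70} k³ = 6175225 - 1 = 6175224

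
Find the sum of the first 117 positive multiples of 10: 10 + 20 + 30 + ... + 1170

Factor out 10: = 10(1 + 2 + ... + 117) = 10 × n(n+1)/2
= 10 × 117×118/2
= 10 × 6903
= 69030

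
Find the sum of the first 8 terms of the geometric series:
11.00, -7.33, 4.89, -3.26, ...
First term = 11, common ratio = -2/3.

Sₙ = a(1 - rⁿ) / (1 - r)
S_8 = 11(1 - (-2/3)^8) / (1 - (-2/3))
S_8 = 11(1 - (256/6561)) / (5/3)
S_8 = 13871/2187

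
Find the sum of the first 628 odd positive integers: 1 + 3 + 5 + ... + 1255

Sum of first n odd numbers = n²
= 628²
= 394384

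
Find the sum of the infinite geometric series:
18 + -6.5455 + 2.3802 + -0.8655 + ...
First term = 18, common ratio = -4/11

For |r| < 1, S = a / (1 - r)
S = 18 / (1 - (-4/11))
S = 18 / (15/11)
S = 66/5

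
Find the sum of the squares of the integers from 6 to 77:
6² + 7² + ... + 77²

Use ∑_{k=1}^{n} k² = n(n+1)(2n+1)/6, then subtract the first 5 terms.
∑_{k=1}^{77} k² = 77×78×155/6 = 155155
∑_{k=1}^{5} k² = 5×6×11/6 = 55
∑_{k=6}^{77} k² = 155155 - 55 = 155100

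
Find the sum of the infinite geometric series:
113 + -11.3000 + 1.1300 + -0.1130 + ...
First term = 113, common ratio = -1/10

For |r| < 1, S = a / (1 - r)
S = 113 / (1 - (-1/10))
S = 113 / (11/10)
S = 1130/11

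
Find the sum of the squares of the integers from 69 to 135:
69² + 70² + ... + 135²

Use ∑_{k=1}^{n} k² = n(n+1)(2n+1)/6, then subtract the first 68 terms.
∑_{k=1}^{135} k² = 135×136×271/6 = 829260
∑_{k=1}^{68} k² = 68×69×137/6 = 107134
∑_{k=69}^{135} k² = 829260 - 107134 = 722126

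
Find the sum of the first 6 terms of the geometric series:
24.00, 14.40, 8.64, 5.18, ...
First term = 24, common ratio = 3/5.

Sₙ = a(1 - rⁿ) / (1 - r)
S_6 = 24(1 - (3/5)^6) / (1 - (3/5))
S_6 = 24(1 - (729/15625)) / (2/5)
S_6 = 178752/3125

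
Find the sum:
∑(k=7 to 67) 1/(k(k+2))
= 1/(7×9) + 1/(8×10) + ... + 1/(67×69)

Partial fractions: 1/(k(k+2)) = (1/2)[1/k - 1/(k+2)]
Telescoping leaves the first two and last two terms:
= (1/2)[1/7 + 1/8 - 1/68 - 1/69]
= 15677/131376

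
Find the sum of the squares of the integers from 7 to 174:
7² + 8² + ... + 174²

Use ∑_{k=1}^{n} k² = n(n+1)(2n+1)/6, then subtract the first 6 terms.
∑_{k=1}^{174} k² = 174×175×349/6 = 1771175
∑_{k=1}^{6} k² = 6×7×13/6 = 91
∑_{k=7}^{174} k² = 1771175 - 91 = 1771084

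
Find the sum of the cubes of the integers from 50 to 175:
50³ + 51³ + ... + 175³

Use ∑_{k=1}^{n} k³ = [n(n+1)/2]², then subtract the first 49 terms.
∑_{k=1}^{175} k³ = [175×176/2]² = 15400² = 237160000
∑_{k=1}^{49} k³ = [49×50/2]² = 1225² = 1500625
∑_{k=50}^{175} k³ = 237160000 - 1500625 = 235659375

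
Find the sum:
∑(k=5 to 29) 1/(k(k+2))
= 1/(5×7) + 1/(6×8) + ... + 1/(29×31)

Partial fractions: 1/(k(k+2)) = (1/2)[1/k - 1/(k+2)]
Telescoping leaves the first two and last two terms:
= (1/2)[1/5 + 1/6 - 1/30 - 1/31]
= 14/93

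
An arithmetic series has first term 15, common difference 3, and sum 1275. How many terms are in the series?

Using S = n/2 × [2a + (n-1)d]
1275 = n/2 × [2(15) + (n-1)(3)]
1275 = n/2 × [30 + 3n - 3]
2550 = n × [27 + 3n]
3n² + (27)n - 2550 = 0
Discriminant: Δ = (27)² - 4(3)(-2550) = 729 + 30600 = 31329
√Δ = 177
n = [-(27) + √Δ] / (2·3) = (-27 + 177) / 6 = 150 / 6 = 25
(The negative root is discarded since n must be a positive integer.)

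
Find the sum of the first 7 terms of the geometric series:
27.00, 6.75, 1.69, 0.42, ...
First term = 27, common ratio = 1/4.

Sₙ = a(1 - rⁿ) / (1 - r)
S_7 = 27(1 - (1/4)^7) / (1 - (1/4))
S_7 = 27(1 - (1/16384)) / (3/4)
S_7 = 147447/4096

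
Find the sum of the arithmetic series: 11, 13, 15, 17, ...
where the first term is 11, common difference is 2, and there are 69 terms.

Sₙ = n/2 × (first + last)
Last term = a + (n-1)d = 11 + (69-1)×2 = 147
S_69 = 69/2 × (11 + 147)
S_69 = 69/2 × 158 = 5451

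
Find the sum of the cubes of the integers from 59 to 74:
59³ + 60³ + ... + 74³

Use ∑_{k=1}^{n} k³ = [n(n+1)/2]², then subtract the first 58 terms.
∑_{k=1}^{74} k³ = [74×75/2]² = 2775² = 7700625
∑_{k=1}^{58} k³ = [58×59/2]² = 1711² = 2927521
∑_{k=59}^{74} k³ = 7700625 - 2927521 = 4773104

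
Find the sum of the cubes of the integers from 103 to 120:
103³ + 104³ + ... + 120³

Use ∑_{k=1}^{n} k³ = [n(n+1)/2]², then subtract the first 102 terms.
∑_{k=1}^{120} k³ = [120×121/2]² = 7260² = 52707600
∑_{k=1}^{102} k³ = [102×103/2]² = 5253² = 27594009
∑_{k=103}^{120} k³ = 52707600 - 27594009 = 25113591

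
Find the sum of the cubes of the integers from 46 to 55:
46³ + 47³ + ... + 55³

Use ∑_{k=1}^{n} k³ = [n(n+1)/2]², then subtract the first 45 terms.
∑_{k=1}^{55} k³ = [55×56/2]² = 1540² = 2371600
∑_{k=1}^{45} k³ = [45×46/2]² = 1035² = 1071225
∑_{k=46}^{55} k³ = 2371600 - 1071225 = 1300375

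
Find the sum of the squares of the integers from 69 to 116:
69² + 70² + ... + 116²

Use ∑_{k=1}^{n} k² = n(n+1)(2n+1)/6, then subtract the first 68 terms.
∑_{k=1}^{116} k² = 116×117×233/6 = 527046
∑_{k=1}^{68} k² = 68×69×137/6 = 107134
∑_{k=69}^{116} k² = 527046 - 107134 = 419912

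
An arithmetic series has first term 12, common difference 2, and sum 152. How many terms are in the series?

Using S = n/2 × [2a + (n-1)d]
152 = n/2 × [2(12) + (n-1)(2)]
152 = n/2 × [24 + 2n - 2]
304 = n × [22 + 2n]
2n² + (22)n - 304 = 0
Discriminant: Δ = (22)² - 4(2)(-304) = 484 + 2432 = 2916
√Δ = 54
n = [-(22) + √Δ] / (2·2) = (-22 + 54) / 4 = 32 / 4 = 8
(The negative root is discarded since n must be a positive integer.)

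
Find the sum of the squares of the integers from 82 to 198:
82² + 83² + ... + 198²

Use ∑_{k=1}^{n} k² = n(n+1)(2n+1)/6, then subtract the first 81 terms.
∑_{k=1}^{198} k² = 198×199×397/6 = 2607099
∑_{k=1}^{81} k² = 81×82×163/6 = 180441
∑_{k=82}^{198} k² = 2607099 - 180441 = 2426658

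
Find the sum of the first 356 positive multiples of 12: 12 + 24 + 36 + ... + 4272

Factor out 12: = 12(1 + 2 + ... + 356) = 12 × n(n+1)/2
= 12 × 356×357/2
= 12 × 63546
= 762552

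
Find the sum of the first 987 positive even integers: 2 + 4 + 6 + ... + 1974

Sum of first n even numbers = n(n+1)
= 987×988
= 975156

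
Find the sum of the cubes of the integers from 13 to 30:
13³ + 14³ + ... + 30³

Use ∑_{k=1}^{n} k³ = [n(n+1)/2]², then subtract the first 12 terms.
∑_{k=1}^{30} k³ = [30×31/2]² = 465² = 216225
∑_{k=1}^{12} k³ = [12×13/2]² = 78² = 6084
∑_{k=13}^{30} k³ = 216225 - 6084 = 210141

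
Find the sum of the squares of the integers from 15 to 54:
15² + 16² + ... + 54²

Use ∑_{k=1}^{n} k² = n(n+1)(2n+1)/6, then subtract the first 14 terms.
∑_{k=1}^{54} k² = 54×55×109/6 = 53955
∑_{k=1}^{14} k² = 14×15×29/6 = 1015
∑_{k=15}^{54} k² = 53955 - 1015 = 52940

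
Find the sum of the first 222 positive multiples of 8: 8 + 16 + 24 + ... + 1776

Factor out 8: = 8(1 + 2 + ... + 222) = 8 × n(n+1)/2
= 8 × 222×223/2
= 8 × 24753
= 198024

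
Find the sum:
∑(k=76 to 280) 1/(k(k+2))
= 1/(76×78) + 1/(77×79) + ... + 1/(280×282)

Partial fractions: 1/(k(k+2)) = (1/2)[1/k - 1/(k+2)]
Telescoping leaves the first two and last two terms:
= (1/2)[1/76 + 1/77 - 1/281 - 1/282]
= 4414675/463724184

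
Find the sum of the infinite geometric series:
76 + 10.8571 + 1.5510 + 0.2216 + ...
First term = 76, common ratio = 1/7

For |r| < 1, S = a / (1 - r)
S = 76 / (1 - (1/7))
S = 76 / (6/7)
S = 266/3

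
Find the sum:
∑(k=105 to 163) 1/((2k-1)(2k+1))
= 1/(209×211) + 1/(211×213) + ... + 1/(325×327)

Partial fractions: 1/((2k-1)(2k+1)) = (1/2)[1/(2k-1) - 1/(2k+1)]
The series telescopes:
= (1/2)[1/209 - 1/327]
= 59/68343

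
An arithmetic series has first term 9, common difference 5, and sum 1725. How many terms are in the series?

Using S = n/2 × [2a + (n-1)d]
1725 = n/2 × [2(9) + (n-1)(5)]
1725 = n/2 × [18 + 5n - 5]
3450 = n × [13 + 5n]
5n² + (13)n - 3450 = 0
Discriminant: Δ = (13)² - 4(5)(-3450) = 169 + 69000 = 69169
√Δ = 263
n = [-(13) + √Δ] / (2·5) = (-13 + 263) / 10 = 250 / 10 = 25
(The negative root is discarded since n must be a positive integer.)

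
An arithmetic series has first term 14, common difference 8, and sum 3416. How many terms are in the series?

Using S = n/2 × [2a + (n-1)d]
3416 = n/2 × [2(14) + (n-1)(8)]
3416 = n/2 × [28 + 8n - 8]
6832 = n × [20 + 8n]
8n² + (20)n - 6832 = 0
Discriminant: Δ = (20)² - 4(8)(-6832) = 400 + 218624 = 219024
√Δ = 468
n = [-(20) + √Δ] / (2·8) = (-20 + 468) / 16 = 448 / 16 = 28
(The negative root is discarded since n must be a positive integer.)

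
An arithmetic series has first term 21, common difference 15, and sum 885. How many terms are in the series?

Using S = n/2 × [2a + (n-1)d]
885 = n/2 × [2(21) + (n-1)(15)]
885 = n/2 × [42 + 15n - 15]
1770 = n × [27 + 15n]
15n² + (27)n - 1770 = 0
Discriminant: Δ = (27)² - 4(15)(-1770) = 729 + 106200 = 106929
√Δ = 327
n = [-(27) + √Δ] / (2·15) = (-27 + 327) / 30 = 300 / 30 = 10
(The negative root is discarded since n must be a positive integer.)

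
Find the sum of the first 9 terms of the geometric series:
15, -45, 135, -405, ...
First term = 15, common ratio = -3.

Sₙ = a(1 - rⁿ) / (1 - r)
S_9 = 15(1 - (-3)^9) / (1 - (-3))
S_9 = 15(1 - (-19683)) / (4)
S_9 = 73815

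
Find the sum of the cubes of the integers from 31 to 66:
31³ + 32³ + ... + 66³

Use ∑_{k=1}^{n} k³ = [n(n+1)/2]², then subtract the first 30 terms.
∑_{k=1}^{66} k³ = [66×67/2]² = 2211² = 4888521
∑_{k=1}^{30} k³ = [30×31/2]² = 465² = 216225
∑_{k=31}^{66} k³ = 4888521 - 216225 = 4672296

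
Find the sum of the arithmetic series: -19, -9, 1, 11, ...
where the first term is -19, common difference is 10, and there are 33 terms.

Sₙ = n/2 × (first + last)
Last term = a + (n-1)d = -19 + (33-1)×10 = 301
S_33 = 33/2 × (-19 + 301)
S_33 = 33/2 × 282 = 4653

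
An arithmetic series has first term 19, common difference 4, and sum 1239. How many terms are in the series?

Using S = n/2 × [2a + (n-1)d]
1239 = n/2 × [2(19) + (n-1)(4)]
1239 = n/2 × [38 + 4n - 4]
2478 = n × [34 + 4n]
4n² + (34)n - 2478 = 0
Discriminant: Δ = (34)² - 4(4)(-2478) = 1156 + 39648 = 40804
√Δ = 202
n = [-(34) + √Δ] / (2·4) = (-34 + 202) / 8 = 168 / 8 = 21
(The negative root is discarded since n must be a positive integer.)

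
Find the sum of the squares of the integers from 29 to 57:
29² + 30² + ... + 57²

Use ∑_{k=1}^{n} k² = n(n+1)(2n+1)/6, then subtract the first 28 terms.
∑_{k=1}^{57} k² = 57×58×115/6 = 63365
∑_{k=1}^{28} k² = 28×29×57/6 = 7714
∑_{k=29}^{57} k² = 63365 - 7714 = 55651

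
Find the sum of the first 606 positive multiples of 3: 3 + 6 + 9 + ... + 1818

Factor out 3: = 3(1 + 2 + ... + 606) = 3 × n(n+1)/2
= 3 × 606×607/2
= 3 × 183921
= 551763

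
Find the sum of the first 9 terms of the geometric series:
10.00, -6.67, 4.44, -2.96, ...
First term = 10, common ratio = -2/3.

Sₙ = a(1 - rⁿ) / (1 - r)
S_9 = 10(1 - (-2/3)^9) / (1 - (-2/3))
S_9 = 10(1 - (-512/19683)) / (5/3)
S_9 = 40390/6561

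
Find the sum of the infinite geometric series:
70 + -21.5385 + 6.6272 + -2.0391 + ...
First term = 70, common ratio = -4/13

For |r| < 1, S = a / (1 - r)
S = 70 / (1 - (-4/13))
S = 70 / (17/13)
S = 910/17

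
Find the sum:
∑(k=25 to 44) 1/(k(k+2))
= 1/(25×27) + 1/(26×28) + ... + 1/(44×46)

Partial fractions: 1/(k(k+2)) = (1/2)[1/k - 1/(k+2)]
Telescoping leaves the first two and last two terms:
= (1/2)[1/25 + 1/26 - 1/45 - 1/46]
= 2321/134550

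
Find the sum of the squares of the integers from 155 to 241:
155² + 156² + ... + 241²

Use ∑_{k=1}^{n} k² = n(n+1)(2n+1)/6, then subtract the first 154 terms.
∑_{k=1}^{241} k² = 241×242×483/6 = 4694921
∑_{k=1}^{154} k² = 154×155×309/6 = 1229305
∑_{k=155}^{241} k² = 4694921 - 1229305 = 3465616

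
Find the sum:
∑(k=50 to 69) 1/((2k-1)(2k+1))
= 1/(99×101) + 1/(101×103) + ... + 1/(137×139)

Partial fractions: 1/((2k-1)(2k+1)) = (1/2)[1/(2k-1) - 1/(2k+1)]
The series telescopes:
= (1/2)[1/99 - 1/139]
= 20/13761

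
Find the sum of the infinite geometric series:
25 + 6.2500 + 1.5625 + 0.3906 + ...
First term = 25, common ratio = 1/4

For |r| < 1, S = a / (1 - r)
S = 25 / (1 - (1/4))
S = 25 / (3/4)
S = 100/3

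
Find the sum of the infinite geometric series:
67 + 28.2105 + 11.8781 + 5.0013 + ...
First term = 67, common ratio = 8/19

For |r| < 1, S = a / (1 - r)
S = 67 / (1 - (8/19))
S = 67 / (11/19)
S = 1273/11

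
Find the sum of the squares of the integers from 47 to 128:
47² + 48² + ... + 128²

Use ∑_{k=1}^{n} k² = n(n+1)(2n+1)/6, then subtract the first 46 terms.
∑_{k=1}^{128} k² = 128×129×257/6 = 707264
∑_{k=1}^{46} k² = 46×47×93/6 = 33511
∑_{k=47}^{128} k² = 707264 - 33511 = 673753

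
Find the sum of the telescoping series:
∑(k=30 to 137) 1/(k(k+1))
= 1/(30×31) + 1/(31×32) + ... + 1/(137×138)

Partial fractions: 1/(k(k+1)) = 1/k - 1/(k+1)
The series telescopes:
= (1/30 - 1/31) + (1/31 - 1/32) + ... + (1/137 - 1/138)
= 1/30 - 1/138
= 3/115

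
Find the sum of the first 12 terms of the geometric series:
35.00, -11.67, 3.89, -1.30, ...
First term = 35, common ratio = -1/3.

Sₙ = a(1 - rⁿ) / (1 - r)
S_12 = 35(1 - (-1/3)^12) / (1 - (-1/3))
S_12 = 35(1 - (1/531441)) / (4/3)
S_12 = 4650100/177147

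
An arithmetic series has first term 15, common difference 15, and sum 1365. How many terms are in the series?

Using S = n/2 × [2a + (n-1)d]
1365 = n/2 × [2(15) + (n-1)(15)]
1365 = n/2 × [30 + 15n - 15]
2730 = n × [15 + 15n]
15n² + (15)n - 2730 = 0
Discriminant: Δ = (15)² - 4(15)(-2730) = 225 + 163800 = 164025
√Δ = 405
n = [-(15) + √Δ] / (2·15) = (-15 + 405) / 30 = 390 / 30 = 13
(The negative root is discarded since n must be a positive integer.)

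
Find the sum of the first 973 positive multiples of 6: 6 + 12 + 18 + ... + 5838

Factor out 6: = 6(1 + 2 + ... + 973) = 6 × n(n+1)/2
= 6 × 973×974/2
= 6 × 473851
= 2843106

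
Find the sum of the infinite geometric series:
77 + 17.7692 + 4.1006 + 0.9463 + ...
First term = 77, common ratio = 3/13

For |r| < 1, S = a / (1 - r)
S = 77 / (1 - (3/13))
S = 77 / (10/13)
S = 1001/10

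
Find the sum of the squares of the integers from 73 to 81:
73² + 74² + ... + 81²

Use ∑_{k=1}^{n} k² = n(n+1)(2n+1)/6, then subtract the first 72 terms.
∑_{k=1}^{81} k² = 81×82×163/6 = 180441
∑_{k=1}^{72} k² = 72×73×145/6 = 127020
∑_{k=73}^{81} k² = 180441 - 127020 = 53421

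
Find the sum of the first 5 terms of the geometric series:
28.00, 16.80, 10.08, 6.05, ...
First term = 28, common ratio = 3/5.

Sₙ = a(1 - rⁿ) / (1 - r)
S_5 = 28(1 - (3/5)^5) / (1 - (3/5))
S_5 = 28(1 - (243/3125)) / (2/5)
S_5 = 40348/625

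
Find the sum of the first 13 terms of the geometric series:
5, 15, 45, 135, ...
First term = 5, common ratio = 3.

Sₙ = a(1 - rⁿ) / (1 - r)
S_13 = 5(1 - 3^13) / (1 - 3)
S_13 = 5(1 - 1594323) / (-2)
S_13 = 3985805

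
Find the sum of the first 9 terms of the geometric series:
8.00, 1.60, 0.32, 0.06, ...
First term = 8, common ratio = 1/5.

Sₙ = a(1 - rⁿ) / (1 - r)
S_9 = 8(1 - (1/5)^9) / (1 - (1/5))
S_9 = 8(1 - (1/1953125)) / (4/5)
S_9 = 3906248/390625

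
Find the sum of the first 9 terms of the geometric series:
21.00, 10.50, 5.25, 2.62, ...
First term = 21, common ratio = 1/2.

Sₙ = a(1 - rⁿ) / (1 - r)
S_9 = 21(1 - (1/2)^9) / (1 - (1/2))
S_9 = 21(1 - (1/512)) / (1/2)
S_9 = 10731/256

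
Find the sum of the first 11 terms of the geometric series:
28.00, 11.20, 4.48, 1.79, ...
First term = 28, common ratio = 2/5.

Sₙ = a(1 - rⁿ) / (1 - r)
S_11 = 28(1 - (2/5)^11) / (1 - (2/5))
S_11 = 28(1 - (2048/48828125)) / (3/5)
S_11 = 455710052/9765625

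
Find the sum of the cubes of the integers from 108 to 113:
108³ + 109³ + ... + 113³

Use ∑_{k=1}^{n} k³ = [n(n+1)/2]², then subtract the first 107 terms.
∑_{k=1}^{113} k³ = [113×114/2]² = 6441² = 41486481
∑_{k=1}^{107} k³ = [107×108/2]² = 5778² = 33385284
∑_{k=108}^{113} k³ = 41486481 - 33385284 = 8101197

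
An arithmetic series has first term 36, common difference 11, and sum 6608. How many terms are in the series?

Using S = n/2 × [2a + (n-1)d]
6608 = n/2 × [2(36) + (n-1)(11)]
6608 = n/2 × [72 + 11n - 11]
13216 = n × [61 + 11n]
11n² + (61)n - 13216 = 0
Discriminant: Δ = (61)² - 4(11)(-13216) = 3721 + 581504 = 585225
√Δ = 765
n = [-(61) + √Δ] / (2·11) = (-61 + 765) / 22 = 704 / 22 = 32
(The negative root is discarded since n must be a positive integer.)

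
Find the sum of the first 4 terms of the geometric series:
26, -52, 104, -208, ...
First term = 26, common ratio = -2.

Sₙ = a(1 - rⁿ) / (1 - r)
S_4 = 26(1 - (-2)^4) / (1 - (-2))
S_4 = 26(1 - 16) / (3)
S_4 = -130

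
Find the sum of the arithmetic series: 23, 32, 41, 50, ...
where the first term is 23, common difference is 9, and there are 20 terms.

Sₙ = n/2 × (first + last)
Last term = a + (n-1)d = 23 + (20-1)×9 = 194
S_20 = 20/2 × (23 + 194)
S_20 = 20/2 × 217 = 2170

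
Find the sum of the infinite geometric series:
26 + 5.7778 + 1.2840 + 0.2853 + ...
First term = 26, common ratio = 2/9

For |r| < 1, S = a / (1 - r)
S = 26 / (1 - (2/9))
S = 26 / (7/9)
S = 234/7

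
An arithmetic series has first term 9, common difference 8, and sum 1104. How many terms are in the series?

Using S = n/2 × [2a + (n-1)d]
1104 = n/2 × [2(9) + (n-1)(8)]
1104 = n/2 × [18 + 8n - 8]
2208 = n × [10 + 8n]
8n² + (10)n - 2208 = 0
Discriminant: Δ = (10)² - 4(8)(-2208) = 100 + 70656 = 70756
√Δ = 266
n = [-(10) + √Δ] / (2·8) = (-10 + 266) / 16 = 256 / 16 = 16
(The negative root is discarded since n must be a positive integer.)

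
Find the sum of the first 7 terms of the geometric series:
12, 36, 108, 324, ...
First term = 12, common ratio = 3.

Sₙ = a(1 - rⁿ) / (1 - r)
S_7 = 12(1 - 3^7) / (1 - 3)
S_7 = 12(1 - 2187) / (-2)
S_7 = 13116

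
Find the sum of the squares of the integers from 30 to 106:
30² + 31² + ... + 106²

Use ∑_{k=1}^{n} k² = n(n+1)(2n+1)/6, then subtract the first 29 terms.
∑_{k=1}^{106} k² = 106×107×213/6 = 402641
∑_{k=1}^{29} k² = 29×30×59/6 = 8555
∑_{k=30}^{106} k² = 402641 - 8555 = 394086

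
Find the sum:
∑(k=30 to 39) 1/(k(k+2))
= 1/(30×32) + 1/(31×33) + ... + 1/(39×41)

Partial fractions: 1/(k(k+2)) = (1/2)[1/k - 1/(k+2)]
Telescoping leaves the first two and last two terms:
= (1/2)[1/30 + 1/31 - 1/40 - 1/41]
= 2471/305040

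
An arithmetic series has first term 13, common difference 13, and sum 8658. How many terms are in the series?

Using S = n/2 × [2a + (n-1)d]
8658 = n/2 × [2(13) + (n-1)(13)]
8658 = n/2 × [26 + 13n - 13]
17316 = n × [13 + 13n]
13n² + (13)n - 17316 = 0
Discriminant: Δ = (13)² - 4(13)(-17316) = 169 + 900432 = 900601
√Δ = 949
n = [-(13) + √Δ] / (2·13) = (-13 + 949) / 26 = 936 / 26 = 36
(The negative root is discarded since n must be a positive integer.)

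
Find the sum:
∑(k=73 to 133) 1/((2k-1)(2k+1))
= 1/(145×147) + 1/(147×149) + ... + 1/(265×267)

Partial fractions: 1/((2k-1)(2k+1)) = (1/2)[1/(2k-1) - 1/(2k+1)]
The series telescopes:
= (1/2)[1/145 - 1/267]
= 61/38715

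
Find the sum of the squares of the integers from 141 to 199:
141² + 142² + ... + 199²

Use ∑_{k=1}^{n} k² = n(n+1)(2n+1)/6, then subtract the first 140 terms.
∑_{k=1}^{199} k² = 199×200×399/6 = 2646700
∑_{k=1}^{140} k² = 140×141×281/6 = 924490
∑_{k=141}^{199} k² = 2646700 - 924490 = 1722210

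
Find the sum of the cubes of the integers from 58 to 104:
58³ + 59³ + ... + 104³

Use ∑_{k=1}^{n} k³ = [n(n+1)/2]², then subtract the first 57 terms.
∑_{k=1}^{104} k³ = [104×105/2]² = 5460² = 29811600
∑_{k=1}^{57} k³ = [57×58/2]² = 1653² = 2732409
∑_{k=58}^{104} k³ = 29811600 - 2732409 = 27079191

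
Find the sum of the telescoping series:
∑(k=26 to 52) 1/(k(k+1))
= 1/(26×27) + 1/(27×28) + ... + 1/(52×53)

Partial fractions: 1/(k(k+1)) = 1/k - 1/(k+1)
The series telescopes:
= (1/26 - 1/27) + (1/27 - 1/28) + ... + (1/52 - 1/53)
= 1/26 - 1/53
= 27/1378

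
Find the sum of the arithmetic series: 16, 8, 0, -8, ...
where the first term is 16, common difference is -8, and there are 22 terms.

Sₙ = n/2 × (first + last)
Last term = a + (n-1)d = 16 + (22-1)×(-8) = -152
S_22 = 22/2 × (16 + (-152))
S_22 = 22/2 × (-136) = -1496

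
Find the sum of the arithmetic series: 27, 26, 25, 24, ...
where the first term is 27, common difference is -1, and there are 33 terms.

Sₙ = n/2 × (first + last)
Last term = a + (n-1)d = 27 + (33-1)×(-1) = -5
S_33 = 33/2 × (27 + (-5))
S_33 = 33/2 × 22 = 363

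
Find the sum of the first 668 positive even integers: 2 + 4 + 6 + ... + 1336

Sum of first n even numbers = n(n+1)
= 668×669
= 446892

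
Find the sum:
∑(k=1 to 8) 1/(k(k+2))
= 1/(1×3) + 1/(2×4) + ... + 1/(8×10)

Partial fractions: 1/(k(k+2)) = (1/2)[1/k - 1/(k+2)]
Telescoping leaves the first two and last two terms:
= (1/2)[1/1 + 1/2 - 1/9 - 1/10]
= 29/45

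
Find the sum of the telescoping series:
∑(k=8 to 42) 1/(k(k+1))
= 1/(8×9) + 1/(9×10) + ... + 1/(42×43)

Partial fractions: 1/(k(k+1)) = 1/k - 1/(k+1)
The series telescopes:
= (1/8 - 1/9) + (1/9 - 1/10) + ... + (1/42 - 1/43)
= 1/8 - 1/43
= 35/344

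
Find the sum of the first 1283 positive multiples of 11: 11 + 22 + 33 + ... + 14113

Factor out 11: = 11(1 + 2 + ... + 1283) = 11 × n(n+1)/2
= 11 × 1283×1284/2
= 11 × 823686
= 9060546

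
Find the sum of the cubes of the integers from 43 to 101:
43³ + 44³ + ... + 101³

Use ∑_{k=1}^{n} k³ = [n(n+1)/2]², then subtract the first 42 terms.
∑_{k=1}^{101} k³ = [101×102/2]² = 5151² = 26532801
∑_{k=1}^{42} k³ = [42×43/2]² = 903² = 815409
∑_{k=43}^{101} k³ = 26532801 - 815409 = 25717392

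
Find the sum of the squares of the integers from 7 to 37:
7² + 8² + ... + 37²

Use ∑_{k=1}^{n} k² = n(n+1)(2n+1)/6, then subtract the first 6 terms.
∑_{k=1}^{37} k² = 37×38×75/6 = 17575
∑_{k=1}^{6} k² = 6×7×13/6 = 91
∑_{k=7}^{37} k² = 17575 - 91 = 17484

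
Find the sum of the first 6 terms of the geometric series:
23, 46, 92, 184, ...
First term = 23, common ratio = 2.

Sₙ = a(1 - rⁿ) / (1 - r)
S_6 = 23(1 - 2^6) / (1 - 2)
S_6 = 23(1 - 64) / (-1)
S_6 = 1449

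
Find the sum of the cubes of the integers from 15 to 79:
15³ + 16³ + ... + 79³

Use ∑_{k=1}^{n} k³ = [n(n+1)/2]², then subtract the first 14 terms.
∑_{k=1}^{79} k³ = [79×80/2]² = 3160² = 9985600
∑_{k=1}^{14} k³ = [14×15/2]² = 105² = 11025
∑_{k=15}^{79} k³ = 9985600 - 11025 = 9974575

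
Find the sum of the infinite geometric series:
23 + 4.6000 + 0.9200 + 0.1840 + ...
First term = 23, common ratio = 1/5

For |r| < 1, S = a / (1 - r)
S = 23 / (1 - (1/5))
S = 23 / (4/5)
S = 115/4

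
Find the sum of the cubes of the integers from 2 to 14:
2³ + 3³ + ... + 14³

Use ∑_{k=1}^{n} k³ = [n(n+1)/2]², then subtract the first 1 terms.
∑_{k=1}^{14} k³ = [14×15/2]² = 105² = 11025
∑_{k=1}^{1} k³ = [1×2/2]² = 1² = 1
∑_{k=2}^{14} k³ = 11025 - 1 = 11024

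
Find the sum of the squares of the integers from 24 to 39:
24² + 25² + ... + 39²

Use ∑_{k=1}^{n} k² = n(n+1)(2n+1)/6, then subtract the first 23 terms.
∑_{k=1}^{39} k² = 39×40×79/6 = 20540
∑_{k=1}^{23} k² = 23×24×47/6 = 4324
∑_{k=24}^{39} k² = 20540 - 4324 = 16216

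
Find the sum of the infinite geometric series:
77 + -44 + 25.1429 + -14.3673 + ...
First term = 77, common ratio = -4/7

For |r| < 1, S = a / (1 - r)
S = 77 / (1 - (-4/7))
S = 77 / (11/7)
S = 49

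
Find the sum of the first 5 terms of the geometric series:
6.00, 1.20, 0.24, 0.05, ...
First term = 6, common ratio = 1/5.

Sₙ = a(1 - rⁿ) / (1 - r)
S_5 = 6(1 - (1/5)^5) / (1 - (1/5))
S_5 = 6(1 - (1/3125)) / (4/5)
S_5 = 4686/625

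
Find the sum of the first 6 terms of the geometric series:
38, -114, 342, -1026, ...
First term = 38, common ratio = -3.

Sₙ = a(1 - rⁿ) / (1 - r)
S_6 = 38(1 - (-3)^6) / (1 - (-3))
S_6 = 38(1 - 729) / (4)
S_6 = -6916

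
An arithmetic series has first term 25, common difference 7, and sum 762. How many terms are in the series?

Using S = n/2 × [2a + (n-1)d]
762 = n/2 × [2(25) + (n-1)(7)]
762 = n/2 × [50 + 7n - 7]
1524 = n × [43 + 7n]
7n² + (43)n - 1524 = 0
Discriminant: Δ = (43)² - 4(7)(-1524) = 1849 + 42672 = 44521
√Δ = 211
n = [-(43) + √Δ] / (2·7) = (-43 + 211) / 14 = 168 / 14 = 12
(The negative root is discarded since n must be a positive integer.)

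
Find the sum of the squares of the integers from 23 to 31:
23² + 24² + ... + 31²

Use ∑_{k=1}^{n} k² = n(n+1)(2n+1)/6, then subtract the first 22 terms.
∑_{k=1}^{31} k² = 31×32×63/6 = 10416
∑_{k=1}^{22} k² = 22×23×45/6 = 3795
∑_{k=23}^{31} k² = 10416 - 3795 = 6621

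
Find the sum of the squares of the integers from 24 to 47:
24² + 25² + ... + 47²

Use ∑_{k=1}^{n} k² = n(n+1)(2n+1)/6, then subtract the first 23 terms.
∑_{k=1}^{47} k² = 47×48×95/6 = 35720
∑_{k=1}^{23} k² = 23×24×47/6 = 4324
∑_{k=24}^{47} k² = 35720 - 4324 = 31396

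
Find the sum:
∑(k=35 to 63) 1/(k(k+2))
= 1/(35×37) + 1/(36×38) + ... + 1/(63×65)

Partial fractions: 1/(k(k+2)) = (1/2)[1/k - 1/(k+2)]
Telescoping leaves the first two and last two terms:
= (1/2)[1/35 + 1/36 - 1/64 - 1/65]
= 6641/524160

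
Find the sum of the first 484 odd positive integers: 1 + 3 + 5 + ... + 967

Sum of first n odd numbers = n²
= 484²
= 234256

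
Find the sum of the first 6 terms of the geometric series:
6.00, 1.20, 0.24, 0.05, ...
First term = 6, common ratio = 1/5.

Sₙ = a(1 - rⁿ) / (1 - r)
S_6 = 6(1 - (1/5)^6) / (1 - (1/5))
S_6 = 6(1 - (1/15625)) / (4/5)
S_6 = 23436/3125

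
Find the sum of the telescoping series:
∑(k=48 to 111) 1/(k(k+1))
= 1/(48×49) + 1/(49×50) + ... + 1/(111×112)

Partial fractions: 1/(k(k+1)) = 1/k - 1/(k+1)
The series telescopes:
= (1/48 - 1/49) + (1/49 - 1/50) + ... + (1/111 - 1/112)
= 1/48 - 1/112
= 1/84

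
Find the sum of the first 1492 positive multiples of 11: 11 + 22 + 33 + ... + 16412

Factor out 11: = 11(1 + 2 + ... + 1492) = 11 × n(n+1)/2
= 11 × 1492×1493/2
= 11 × 1113778
= 12251558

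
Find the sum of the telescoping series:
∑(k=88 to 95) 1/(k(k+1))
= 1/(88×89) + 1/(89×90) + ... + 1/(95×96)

Partial fractions: 1/(k(k+1)) = 1/k - 1/(k+1)
The series telescopes:
= (1/88 - 1/89) + (1/89 - 1/90) + ... + (1/95 - 1/96)
= 1/88 - 1/96
= 1/1056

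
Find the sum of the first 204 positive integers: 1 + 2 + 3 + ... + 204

Formula: ∑k = n(n+1)/2
= 204×205/2
= 41820/2
= 20910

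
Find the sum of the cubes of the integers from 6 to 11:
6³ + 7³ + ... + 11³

Use ∑_{k=1}^{n} k³ = [n(n+1)/2]², then subtract the first 5 terms.
∑_{k=1}^{11} k³ = [11×12/2]² = 66² = 4356
∑_{k=1}^{5} k³ = [5×6/2]² = 15² = 225
∑_{k=6}^{11} k³ = 4356 - 225 = 4131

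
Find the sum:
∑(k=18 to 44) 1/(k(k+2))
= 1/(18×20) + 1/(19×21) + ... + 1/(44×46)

Partial fractions: 1/(k(k+2)) = (1/2)[1/k - 1/(k+2)]
Telescoping leaves the first two and last two terms:
= (1/2)[1/18 + 1/19 - 1/45 - 1/46]
= 421/13110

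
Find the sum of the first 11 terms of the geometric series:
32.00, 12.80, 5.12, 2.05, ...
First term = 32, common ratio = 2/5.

Sₙ = a(1 - rⁿ) / (1 - r)
S_11 = 32(1 - (2/5)^11) / (1 - (2/5))
S_11 = 32(1 - (2048/48828125)) / (3/5)
S_11 = 520811488/9765625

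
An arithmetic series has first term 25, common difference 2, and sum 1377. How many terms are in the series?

Using S = n/2 × [2a + (n-1)d]
1377 = n/2 × [2(25) + (n-1)(2)]
1377 = n/2 × [50 + 2n - 2]
2754 = n × [48 + 2n]
2n² + (48)n - 2754 = 0
Discriminant: Δ = (48)² - 4(2)(-2754) = 2304 + 22032 = 24336
√Δ = 156
n = [-(48) + √Δ] / (2·2) = (-48 + 156) / 4 = 108 / 4 = 27
(The negative root is discarded since n must be a positive integer.)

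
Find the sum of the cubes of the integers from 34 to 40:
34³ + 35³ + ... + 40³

Use ∑_{k=1}^{n} k³ = [n(n+1)/2]², then subtract the first 33 terms.
∑_{k=1}^{40} k³ = [40×41/2]² = 820² = 672400
∑_{k=1}^{33} k³ = [33×34/2]² = 561² = 314721
∑_{k=34}^{40} k³ = 672400 - 314721 = 357679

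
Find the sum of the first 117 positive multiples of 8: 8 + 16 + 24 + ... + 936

Factor out 8: = 8(1 + 2 + ... + 117) = 8 × n(n+1)/2
= 8 × 117×118/2
= 8 × 6903
= 55224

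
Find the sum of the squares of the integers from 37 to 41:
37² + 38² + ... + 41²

Use ∑_{k=1}^{n} k² = n(n+1)(2n+1)/6, then subtract the first 36 terms.
∑_{k=1}^{41} k² = 41×42×83/6 = 23821
∑_{k=1}^{36} k² = 36×37×73/6 = 16206
∑_{k=37}^{41} k² = 23821 - 16206 = 7615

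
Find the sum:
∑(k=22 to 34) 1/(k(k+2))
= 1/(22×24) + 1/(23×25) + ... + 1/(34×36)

Partial fractions: 1/(k(k+2)) = (1/2)[1/k - 1/(k+2)]
Telescoping leaves the first two and last two terms:
= (1/2)[1/22 + 1/23 - 1/35 - 1/36]
= 10387/637560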